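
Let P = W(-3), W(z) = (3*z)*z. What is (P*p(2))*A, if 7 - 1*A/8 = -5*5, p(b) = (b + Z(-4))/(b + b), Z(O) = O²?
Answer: 31104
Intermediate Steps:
p(b) = (16 + b)/(2*b) (p(b) = (b + (-4)²)/(b + b) = (b + 16)/((2*b)) = (16 + b)*(1/(2*b)) = (16 + b)/(2*b))
A = 256 (A = 56 - (-40)*5 = 56 - 8*(-25) = 56 + 200 = 256)
W(z) = 3*z²
P = 27 (P = 3*(-3)² = 3*9 = 27)
(P*p(2))*A = (27*((½)*(16 + 2)/2))*256 = (27*((½)*(½)*18))*256 = (27*(9/2))*256 = (243/2)*256 = 31104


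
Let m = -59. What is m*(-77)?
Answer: 4543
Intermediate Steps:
m*(-77) = -59*(-77) = 4543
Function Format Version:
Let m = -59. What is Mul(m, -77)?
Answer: 4543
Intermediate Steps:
Mul(m, -77) = Mul(-59, -77) = 4543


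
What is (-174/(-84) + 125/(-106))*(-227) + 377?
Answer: 64730/371 ≈ 174.47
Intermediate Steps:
(-174/(-84) + 125/(-106))*(-227) + 377 = (-174*(-1/84) + 125*(-1/106))*(-227) + 377 = (29/14 - 125/106)*(-227) + 377 = (331/371)*(-227) + 377 = -75137/371 + 377 = 64730/371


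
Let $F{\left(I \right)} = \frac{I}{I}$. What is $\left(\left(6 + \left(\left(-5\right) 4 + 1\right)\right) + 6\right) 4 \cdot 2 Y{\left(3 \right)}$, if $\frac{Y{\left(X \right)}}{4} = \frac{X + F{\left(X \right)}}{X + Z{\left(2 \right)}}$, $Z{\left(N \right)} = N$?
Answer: $- \frac{896}{5} \approx -179.2$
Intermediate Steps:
$F{\left(I \right)} = 1$
$Y{\left(X \right)} = \frac{4 \left(1 + X\right)}{2 + X}$ ($Y{\left(X \right)} = 4 \frac{X + 1}{X + 2} = 4 \frac{1 + X}{2 + X} = \frac{4 \left(1 + X\right)}{2 + X}$)
$\left(\left(6 + \left(\left(-5\right) 4 + 1\right)\right) + 6\right) 4 \cdot 2 Y{\left(3 \right)} = \left(\left(6 + \left(\left(-5\right) 4 + 1\right)\right) + 6\right) 4 \cdot 2 \frac{4 \left(1 + 3\right)}{2 + 3} = \left(\left(6 + \left(-20 + 1\right)\right) + 6\right) 8 \cdot 4 \cdot \frac{1}{5} \cdot 4 = \left(\left(6 - 19\right) + 6\right) 8 \cdot 4 \cdot \frac{1}{5} \cdot 4 = \left(-13 + 6\right) 8 \cdot \frac{16}{5} = \left(-7\right) 8 \cdot \frac{16}{5} = \left(-56\right) \frac{16}{5} = - \frac{896}{5}$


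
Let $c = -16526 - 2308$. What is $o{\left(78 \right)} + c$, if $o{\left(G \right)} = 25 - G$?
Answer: $-18887$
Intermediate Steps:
$c = -18834$
$o{\left(78 \right)} + c = \left(25 - 78\right) - 18834 = -53 - 18834 = -18887$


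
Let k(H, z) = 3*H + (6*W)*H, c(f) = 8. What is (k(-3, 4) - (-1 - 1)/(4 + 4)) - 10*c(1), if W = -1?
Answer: -283/4 ≈ -70.750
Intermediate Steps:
k(H, z) = -3*H (k(H, z) = 3*H + (6*(-1))*H = 3*H - 6*H = -3*H)
(k(-3, 4) - (-1 - 1)/(4 + 4)) - 10*c(1) = (-3*(-3) - (-1 - 1)/(4 + 4)) - 10*8 = (9 - (-2)/8) - 80 = (9 - 1*(-1/4)) - 80 = (9 + 1/4) - 80 = 37/4 - 80 = -283/4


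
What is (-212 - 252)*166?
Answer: -77024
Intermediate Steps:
(-212 - 252)*166 = -464*166 = -77024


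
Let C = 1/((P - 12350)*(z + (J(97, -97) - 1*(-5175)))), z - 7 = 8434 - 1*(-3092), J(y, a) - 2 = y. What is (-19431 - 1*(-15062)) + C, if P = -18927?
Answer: -2296663322892/525672539 ≈ -4369.0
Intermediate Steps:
J(y, a) = 2 + y
z = 11533 (z = 7 + (8434 - 1*(-3092)) = 7 + (8434 + 3092) = 7 + 11526 = 11533)
C = -1/525672539 (C = 1/((-18927 - 12350)*(11533 + ((2 + 97) - 1*(-5175)))) = 1/(-31277*(11533 + (99 + 5175))) = 1/(-31277*(11533 + 5274)) = 1/(-31277*16807) = 1/(-525672539) = -1/525672539 ≈ -1.9023e-9)
(-19431 - 1*(-15062)) + C = (-19431 - 1*(-15062)) - 1/525672539 = (-19431 + 15062) - 1/525672539 = -4369 - 1/525672539 = -2296663322892/525672539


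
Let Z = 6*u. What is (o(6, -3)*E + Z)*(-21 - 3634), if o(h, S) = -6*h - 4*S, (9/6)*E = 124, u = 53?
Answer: 6089230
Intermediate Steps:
E = 248/3 (E = (⅔)*124 = 248/3 ≈ 82.667)
Z = 318 (Z = 6*53 = 318)
(o(6, -3)*E + Z)*(-21 - 3634) = ((-6*6 - 4*(-3))*(248/3) + 318)*(-21 - 3634) = ((-36 + 12)*(248/3) + 318)*(-3655) = (-24*248/3 + 318)*(-3655) = (-1984 + 318)*(-3655) = -1666*(-3655) = 6089230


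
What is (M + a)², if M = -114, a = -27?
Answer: 19881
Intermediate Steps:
(M + a)² = (-114 - 27)² = (-141)² = 19881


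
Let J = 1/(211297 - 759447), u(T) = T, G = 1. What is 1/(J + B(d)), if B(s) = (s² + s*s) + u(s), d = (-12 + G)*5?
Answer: 548150/3286159249 ≈ 0.00016681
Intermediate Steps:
d = -55 (d = (-12 + 1)*5 = -11*5 = -55)
B(s) = s + 2*s² (B(s) = (s² + s*s) + s = (s² + s²) + s = 2*s² + s = s + 2*s²)
J = -1/548150 (J = 1/(-548150) = -1/548150 ≈ -1.8243e-6)
1/(J + B(d)) = 1/(-1/548150 - 55*(1 + 2*(-55))) = 1/(-1/548150 - 55*(1 - 110)) = 1/(-1/548150 - 55*(-109)) = 1/(-1/548150 + 5995) = 1/(3286159249/548150) = 548150/3286159249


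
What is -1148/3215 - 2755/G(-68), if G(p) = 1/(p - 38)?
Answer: 938875302/3215 ≈ 2.9203e+5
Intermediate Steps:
G(p) = 1/(-38 + p)
-1148/3215 - 2755/G(-68) = -1148/3215 - 2755/(1/(-38 - 68)) = -1148/3215 - 2755/(1/(-106)) = -1*1148/3215 - 2755/(-1/106) = -1148/3215 - 2755*(-106) = -1148/3215 + 292030 = 938875302/3215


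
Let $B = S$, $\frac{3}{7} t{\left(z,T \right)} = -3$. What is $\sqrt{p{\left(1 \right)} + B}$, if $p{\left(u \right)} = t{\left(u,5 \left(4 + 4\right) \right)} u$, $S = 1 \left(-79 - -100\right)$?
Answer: $\sqrt{14} \approx 3.7417$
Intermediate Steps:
$t{\left(z,T \right)} = -7$ ($t{\left(z,T \right)} = \frac{7}{3} \left(-3\right) = -7$)
$S = 21$ ($S = 1 \left(-79 + 100\right) = 1 \cdot 21 = 21$)
$p{\left(u \right)} = - 7 u$
$B = 21$
$\sqrt{p{\left(1 \right)} + B} = \sqrt{\left(-7\right) 1 + 21} = \sqrt{-7 + 21} = \sqrt{14}$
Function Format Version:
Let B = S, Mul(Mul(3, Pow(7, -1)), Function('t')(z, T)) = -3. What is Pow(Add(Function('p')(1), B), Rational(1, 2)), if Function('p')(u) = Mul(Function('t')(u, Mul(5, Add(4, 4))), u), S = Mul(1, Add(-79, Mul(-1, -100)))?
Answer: Pow(14, Rational(1, 2)) ≈ 3.7417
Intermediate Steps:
Function('t')(z, T) = -7 (Function('t')(z, T) = Mul(Rational(7, 3), -3) = -7)
S = 21 (S = Mul(1, Add(-79, 100)) = Mul(1, 21) = 21)
Function('p')(u) = Mul(-7, u)
B = 21
Pow(Add(Function('p')(1), B), Rational(1, 2)) = Pow(Add(Mul(-7, 1), 21), Rational(1, 2)) = Pow(Add(-7, 21), Rational(1, 2)) = Pow(14, Rational(1, 2))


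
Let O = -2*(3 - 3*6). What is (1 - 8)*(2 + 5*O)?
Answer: -1064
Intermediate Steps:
O = 30 (O = -2*(3 - 18) = -2*(-15) = 30)
(1 - 8)*(2 + 5*O) = (1 - 8)*(2 + 5*30) = -7*(2 + 150) = -7*152 = -1064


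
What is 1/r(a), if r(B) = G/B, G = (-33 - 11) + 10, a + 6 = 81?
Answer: -75/34 ≈ -2.2059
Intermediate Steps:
a = 75 (a = -6 + 81 = 75)
G = -34 (G = -44 + 10 = -34)
r(B) = -34/B
1/r(a) = 1/(-34/75) = -75/34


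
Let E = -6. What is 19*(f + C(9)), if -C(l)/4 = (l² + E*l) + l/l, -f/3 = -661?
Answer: 35549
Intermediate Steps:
f = 1983 (f = -3*(-661) = 1983)
C(l) = -4 - 4*l² + 24*l (C(l) = -4*((l² - 6*l) + l/l) = -4*((l² - 6*l) + 1) = -4*(1 + l² - 6*l) = -4 - 4*l² + 24*l)
19*(f + C(9)) = 19*(1983 + (-4 - 4*9² + 24*9)) = 19*(1983 + (-4 - 4*81 + 216)) = 19*(1983 + (-4 - 324 + 216)) = 19*(1983 - 112) = 19*1871 = 35549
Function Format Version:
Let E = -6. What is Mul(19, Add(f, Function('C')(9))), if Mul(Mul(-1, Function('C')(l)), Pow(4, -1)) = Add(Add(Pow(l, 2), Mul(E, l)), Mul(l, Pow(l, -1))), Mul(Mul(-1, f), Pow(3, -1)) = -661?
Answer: 35549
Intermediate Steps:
f = 1983 (f = Mul(-3, -661) = 1983)
Function('C')(l) = Add(-4, Mul(-4, Pow(l, 2)), Mul(24, l)) (Function('C')(l) = Mul(-4, Add(Add(Pow(l, 2), Mul(-6, l)), Mul(l, Pow(l, -1)))) = Mul(-4, Add(Add(Pow(l, 2), Mul(-6, l)), 1)) = Mul(-4, Add(1, Pow(l, 2), Mul(-6, l))) = Add(-4, Mul(-4, Pow(l, 2)), Mul(24, l)))
Mul(19, Add(f, Function('C')(9))) = Mul(19, Add(1983, Add(-4, Mul(-4, Pow(9, 2)), Mul(24, 9)))) = Mul(19, Add(1983, Add(-4, Mul(-4, 81), 216))) = Mul(19, Add(1983, Add(-4, -324, 216))) = Mul(19, Add(1983, -112)) = Mul(19, 1871) = 35549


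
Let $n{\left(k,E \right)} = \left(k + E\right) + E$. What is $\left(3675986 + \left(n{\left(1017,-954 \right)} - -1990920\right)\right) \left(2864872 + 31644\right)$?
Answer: $16411703103740$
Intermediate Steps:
$n{\left(k,E \right)} = k + 2 E$ ($n{\left(k,E \right)} = \left(E + k\right) + E = k + 2 E$)
$\left(3675986 + \left(n{\left(1017,-954 \right)} - -1990920\right)\right) \left(2864872 + 31644\right) = \left(3675986 + \left(\left(1017 + 2 \left(-954\right)\right) - -1990920\right)\right) \left(2864872 + 31644\right) = \left(3675986 + \left(\left(1017 - 1908\right) + 1990920\right)\right) 2896516 = \left(3675986 + \left(-891 + 1990920\right)\right) 2896516 = \left(3675986 + 1990029\right) 2896516 = 5666015 \cdot 2896516 = 16411703103740$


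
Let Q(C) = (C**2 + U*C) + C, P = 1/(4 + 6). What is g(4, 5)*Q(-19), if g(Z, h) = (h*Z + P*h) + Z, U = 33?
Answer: -13965/2 ≈ -6982.5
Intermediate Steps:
P = 1/10 ≈ 0.10000
Q(C) = C**2 + 34*C (Q(C) = (C**2 + 33*C) + C = C**2 + 34*C)
g(Z, h) = Z + h/10 + Z*h (g(Z, h) = (h*Z + h/10) + Z = (Z*h + h/10) + Z = (h/10 + Z*h) + Z = Z + h/10 + Z*h)
g(4, 5)*Q(-19) = (4 + (1/10)*5 + 4*5)*(-19*(34 - 19)) = (4 + 1/2 + 20)*(-19*15) = (49/2)*(-285) = -13965/2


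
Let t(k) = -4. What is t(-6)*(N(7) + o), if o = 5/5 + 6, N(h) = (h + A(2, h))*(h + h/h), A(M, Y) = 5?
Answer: -412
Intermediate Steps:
N(h) = (1 + h)*(5 + h) (N(h) = (h + 5)*(h + h/h) = (5 + h)*(h + 1) = (5 + h)*(1 + h) = (1 + h)*(5 + h))
o = 7 (o = 5*(⅕) + 6 = 1 + 6 = 7)
t(-6)*(N(7) + o) = -4*((5 + 7² + 6*7) + 7) = -4*((5 + 49 + 42) + 7) = -4*(96 + 7) = -4*103 = -412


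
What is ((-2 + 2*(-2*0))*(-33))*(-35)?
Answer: -2310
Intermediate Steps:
((-2 + 2*(-2*0))*(-33))*(-35) = ((-2 + 2*0)*(-33))*(-35) = ((-2 + 0)*(-33))*(-35) = -2*(-33)*(-35) = 66*(-35) = -2310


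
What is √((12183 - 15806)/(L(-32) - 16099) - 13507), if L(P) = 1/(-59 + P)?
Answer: I*√28988973827908770/1465010 ≈ 116.22*I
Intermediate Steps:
√((12183 - 15806)/(L(-32) - 16099) - 13507) = √((12183 - 15806)/(1/(-59 - 32) - 16099) - 13507) = √(-3623/(1/(-91) - 16099) - 13507) = √(-3623/(-1/91 - 16099) - 13507) = √(-3623/(-1465010/91) - 13507) = √(-3623*(-91/1465010) - 13507) = √(329693/1465010 - 13507) = √(-19787560377/1465010) = I*√28988973827908770/1465010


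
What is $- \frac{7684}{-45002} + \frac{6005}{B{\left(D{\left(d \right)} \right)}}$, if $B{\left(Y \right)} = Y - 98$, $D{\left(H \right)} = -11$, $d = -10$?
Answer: $- \frac{134699727}{2452609} \approx -54.921$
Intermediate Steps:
$B{\left(Y \right)} = -98 + Y$
$- \frac{7684}{-45002} + \frac{6005}{B{\left(D{\left(d \right)} \right)}} = - \frac{7684}{-45002} + \frac{6005}{-98 - 11} = \left(-7684\right) \left(- \frac{1}{45002}\right) + \frac{6005}{-109} = \frac{3842}{22501} + 6005 \left(- \frac{1}{109}\right) = \frac{3842}{22501} - \frac{6005}{109} = - \frac{134699727}{2452609}$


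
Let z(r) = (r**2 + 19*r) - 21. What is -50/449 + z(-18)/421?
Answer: -38561/189029 ≈ -0.20400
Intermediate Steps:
z(r) = -21 + r**2 + 19*r
-50/449 + z(-18)/421 = -50/449 + (-21 + (-18)**2 + 19*(-18))/421 = -50*1/449 + (-21 + 324 - 342)*(1/421) = -50/449 - 39*1/421 = -50/449 - 39/421 = -38561/189029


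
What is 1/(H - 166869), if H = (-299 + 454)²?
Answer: -1/142844 ≈ -7.0006e-6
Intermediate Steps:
H = 24025 (H = 155² = 24025)
1/(H - 166869) = 1/(24025 - 166869) = 1/(-142844) = -1/142844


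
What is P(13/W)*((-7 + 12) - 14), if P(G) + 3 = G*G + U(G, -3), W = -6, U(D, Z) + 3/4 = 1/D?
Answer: -113/26 ≈ -4.3462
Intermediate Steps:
U(D, Z) = -¾ + 1/D
P(G) = -15/4 + 1/G + G² (P(G) = -3 + (G*G + (-¾ + 1/G)) = -3 + (G² + (-¾ + 1/G)) = -3 + (-¾ + 1/G + G²) = -15/4 + 1/G + G²)
P(13/W)*((-7 + 12) - 14) = (-15/4 + 1/(13/(-6)) + (13/(-6))²)*((-7 + 12) - 14) = (-15/4 + 1/(13*(-⅙)) + (13*(-⅙))²)*(5 - 14) = (-15/4 + 1/(-13/6) + (-13/6)²)*(-9) = (-15/4 - 6/13 + 169/36)*(-9) = (113/234)*(-9) = -113/26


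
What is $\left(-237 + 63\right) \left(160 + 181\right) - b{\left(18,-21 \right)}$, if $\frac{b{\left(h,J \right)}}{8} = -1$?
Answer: $-59326$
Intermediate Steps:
$b{\left(h,J \right)} = -8$ ($b{\left(h,J \right)} = 8 \left(-1\right) = -8$)
$\left(-237 + 63\right) \left(160 + 181\right) - b{\left(18,-21 \right)} = \left(-237 + 63\right) \left(160 + 181\right) - -8 = \left(-174\right) 341 + 8 = -59334 + 8 = -59326$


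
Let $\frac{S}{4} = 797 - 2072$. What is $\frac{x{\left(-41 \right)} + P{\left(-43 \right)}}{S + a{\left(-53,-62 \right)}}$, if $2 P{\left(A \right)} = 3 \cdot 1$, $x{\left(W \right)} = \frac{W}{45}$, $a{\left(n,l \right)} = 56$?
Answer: $- \frac{53}{453960} \approx -0.00011675$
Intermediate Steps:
$x{\left(W \right)} = \frac{W}{45}$ ($x{\left(W \right)} = W \frac{1}{45} = \frac{W}{45}$)
$S = -5100$ ($S = 4 \left(797 - 2072\right) = 4 \left(-1275\right) = -5100$)
$P{\left(A \right)} = \frac{3}{2}$ ($P{\left(A \right)} = \frac{3 \cdot 1}{2} = \frac{1}{2} \cdot 3 = \frac{3}{2}$)
$\frac{x{\left(-41 \right)} + P{\left(-43 \right)}}{S + a{\left(-53,-62 \right)}} = \frac{\frac{1}{45} \left(-41\right) + \frac{3}{2}}{-5100 + 56} = \frac{- \frac{41}{45} + \frac{3}{2}}{-5044} = \frac{53}{90} \left(- \frac{1}{5044}\right) = - \frac{53}{453960}$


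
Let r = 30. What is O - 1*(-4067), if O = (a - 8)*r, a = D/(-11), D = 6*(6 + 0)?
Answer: 41017/11 ≈ 3728.8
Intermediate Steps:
D = 36 (D = 6*6 = 36)
a = -36/11 (a = 36/(-11) = 36*(-1/11) = -36/11 ≈ -3.2727)
O = -3720/11 (O = (-36/11 - 8)*30 = -124/11*30 = -3720/11 ≈ -338.18)
O - 1*(-4067) = -3720/11 - 1*(-4067) = -3720/11 + 4067 = 41017/11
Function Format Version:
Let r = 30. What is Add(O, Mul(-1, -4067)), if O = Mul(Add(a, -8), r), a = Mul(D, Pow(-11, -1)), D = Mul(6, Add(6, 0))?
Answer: Rational(41017, 11) ≈ 3728.8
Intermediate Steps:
D = 36 (D = Mul(6, 6) = 36)
a = Rational(-36, 11) (a = Mul(36, Pow(-11, -1)) = Mul(36, Rational(-1, 11)) = Rational(-36, 11) ≈ -3.2727)
O = Rational(-3720, 11) (O = Mul(Add(Rational(-36, 11), -8), 30) = Mul(Rational(-124, 11), 30) = Rational(-3720, 11) ≈ -338.18)
Add(O, Mul(-1, -4067)) = Add(Rational(-3720, 11), Mul(-1, -4067)) = Add(Rational(-3720, 11), 4067) = Rational(41017, 11)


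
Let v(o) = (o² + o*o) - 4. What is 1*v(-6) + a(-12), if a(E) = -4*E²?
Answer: -508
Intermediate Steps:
v(o) = -4 + 2*o² (v(o) = (o² + o²) - 4 = 2*o² - 4 = -4 + 2*o²)
1*v(-6) + a(-12) = 1*(-4 + 2*(-6)²) - 4*(-12)² = 1*(-4 + 2*36) - 4*144 = 1*(-4 + 72) - 576 = 1*68 - 576 = 68 - 576 = -508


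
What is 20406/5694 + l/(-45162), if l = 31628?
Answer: 4753115/1648413 ≈ 2.8834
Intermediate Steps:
20406/5694 + l/(-45162) = 20406/5694 + 31628/(-45162) = 20406*(1/5694) + 31628*(-1/45162) = 3401/949 - 15814/22581 = 4753115/1648413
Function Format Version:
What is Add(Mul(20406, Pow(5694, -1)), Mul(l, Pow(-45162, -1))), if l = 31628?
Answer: Rational(4753115, 1648413) ≈ 2.8834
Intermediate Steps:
Add(Mul(20406, Pow(5694, -1)), Mul(l, Pow(-45162, -1))) = Add(Mul(20406, Pow(5694, -1)), Mul(31628, Pow(-45162, -1))) = Add(Mul(20406, Rational(1, 5694)), Mul(31628, Rational(-1, 45162))) = Add(Rational(3401, 949), Rational(-15814, 22581)) = Rational(4753115, 1648413)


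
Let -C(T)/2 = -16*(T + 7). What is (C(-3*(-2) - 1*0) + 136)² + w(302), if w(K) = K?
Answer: 305006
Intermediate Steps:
C(T) = 224 + 32*T (C(T) = -(-32)*(T + 7) = -(-32)*(7 + T) = -2*(-112 - 16*T) = 224 + 32*T)
(C(-3*(-2) - 1*0) + 136)² + w(302) = ((224 + 32*(-3*(-2) - 1*0)) + 136)² + 302 = ((224 + 32*(6 + 0)) + 136)² + 302 = ((224 + 32*6) + 136)² + 302 = ((224 + 192) + 136)² + 302 = (416 + 136)² + 302 = 552² + 302 = 304704 + 302 = 305006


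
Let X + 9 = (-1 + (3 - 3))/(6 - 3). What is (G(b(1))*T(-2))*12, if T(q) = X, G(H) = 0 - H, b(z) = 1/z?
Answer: 112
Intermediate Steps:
b(z) = 1/z
G(H) = -H
X = -28/3 (X = -9 + (-1 + (3 - 3))/(6 - 3) = -9 + (-1 + 0)/3 = -9 - 1*⅓ = -9 - ⅓ = -28/3 ≈ -9.3333)
T(q) = -28/3
(G(b(1))*T(-2))*12 = (-1/1*(-28/3))*12 = (-1*1*(-28/3))*12 = -1*(-28/3)*12 = (28/3)*12 = 112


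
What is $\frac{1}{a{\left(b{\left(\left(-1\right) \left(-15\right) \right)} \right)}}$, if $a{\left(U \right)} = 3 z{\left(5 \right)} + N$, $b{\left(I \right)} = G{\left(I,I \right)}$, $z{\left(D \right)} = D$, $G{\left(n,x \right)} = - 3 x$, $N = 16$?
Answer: $\frac{1}{31} \approx 0.032258$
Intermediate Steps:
$b{\left(I \right)} = - 3 I$
$a{\left(U \right)} = 31$ ($a{\left(U \right)} = 3 \cdot 5 + 16 = 15 + 16 = 31$)
$\frac{1}{a{\left(b{\left(\left(-1\right) \left(-15\right) \right)} \right)}} = \frac{1}{31}$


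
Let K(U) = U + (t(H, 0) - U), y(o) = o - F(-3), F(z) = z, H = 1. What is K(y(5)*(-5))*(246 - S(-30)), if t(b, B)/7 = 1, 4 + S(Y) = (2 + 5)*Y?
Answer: 3220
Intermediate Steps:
S(Y) = -4 + 7*Y (S(Y) = -4 + (2 + 5)*Y = -4 + 7*Y)
t(b, B) = 7 (t(b, B) = 7*1 = 7)
y(o) = 3 + o (y(o) = o - 1*(-3) = o + 3 = 3 + o)
K(U) = 7 (K(U) = U + (7 - U) = 7)
K(y(5)*(-5))*(246 - S(-30)) = 7*(246 - (-4 + 7*(-30))) = 7*(246 - (-4 - 210)) = 7*(246 - 1*(-214)) = 7*(246 + 214) = 7*460 = 3220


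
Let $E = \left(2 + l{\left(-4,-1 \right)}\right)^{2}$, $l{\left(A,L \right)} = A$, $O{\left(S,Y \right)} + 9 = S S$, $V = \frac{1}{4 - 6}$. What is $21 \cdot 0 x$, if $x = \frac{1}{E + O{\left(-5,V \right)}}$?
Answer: $0$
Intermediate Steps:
$V = - \frac{1}{2}$ ($V = \frac{1}{-2} = - \frac{1}{2} \approx -0.5$)
$O{\left(S,Y \right)} = -9 + S^{2}$ ($O{\left(S,Y \right)} = -9 + S S = -9 + S^{2}$)
$E = 4$ ($E = \left(2 - 4\right)^{2} = \left(-2\right)^{2} = 4$)
$x = \frac{1}{20}$ ($x = \frac{1}{4 - \left(9 - \left(-5\right)^{2}\right)} = \frac{1}{4 + \left(-9 + 25\right)} = \frac{1}{4 + 16} = \frac{1}{20} \approx 0.05$)
$21 \cdot 0 x = 21 \cdot 0 \cdot \frac{1}{20} = 0 \cdot \frac{1}{20} = 0$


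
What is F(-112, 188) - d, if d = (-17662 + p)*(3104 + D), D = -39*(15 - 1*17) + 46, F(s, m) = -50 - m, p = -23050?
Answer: 131418098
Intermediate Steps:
D = 124 (D = -39*(15 - 17) + 46 = -39*(-2) + 46 = 78 + 46 = 124)
d = -131418336 (d = (-17662 - 23050)*(3104 + 124) = -40712*3228 = -131418336)
F(-112, 188) - d = (-50 - 1*188) - 1*(-131418336) = (-50 - 188) + 131418336 = -238 + 131418336 = 131418098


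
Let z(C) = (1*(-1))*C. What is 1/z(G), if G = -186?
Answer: 1/186 ≈ 0.0053763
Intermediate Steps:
z(C) = -C
1/z(G) = 1/(-1*(-186)) = 1/186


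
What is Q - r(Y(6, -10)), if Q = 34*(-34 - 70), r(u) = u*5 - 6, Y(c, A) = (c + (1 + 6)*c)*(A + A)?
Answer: 1270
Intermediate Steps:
Y(c, A) = 16*A*c (Y(c, A) = (c + 7*c)*(2*A) = (8*c)*(2*A) = 16*A*c)
r(u) = -6 + 5*u (r(u) = 5*u - 6 = -6 + 5*u)
Q = -3536 (Q = 34*(-104) = -3536)
Q - r(Y(6, -10)) = -3536 - (-6 + 5*(16*(-10)*6)) = -3536 - (-6 + 5*(-960)) = -3536 - (-6 - 4800) = -3536 - 1*(-4806) = -3536 + 4806 = 1270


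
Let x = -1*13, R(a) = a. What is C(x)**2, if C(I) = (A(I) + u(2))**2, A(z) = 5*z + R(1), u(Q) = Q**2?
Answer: 12960000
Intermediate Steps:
x = -13
A(z) = 1 + 5*z (A(z) = 5*z + 1 = 1 + 5*z)
C(I) = (5 + 5*I)**2 (C(I) = ((1 + 5*I) + 2**2)**2 = ((1 + 5*I) + 4)**2 = (5 + 5*I)**2)
C(x)**2 = (25*(1 - 13)**2)**2 = (25*(-12)**2)**2 = (25*144)**2 = 3600**2 = 12960000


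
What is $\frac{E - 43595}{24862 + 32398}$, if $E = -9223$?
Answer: $- \frac{26409}{28630} \approx -0.92242$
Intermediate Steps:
$\frac{E - 43595}{24862 + 32398} = \frac{-9223 - 43595}{24862 + 32398} = - \frac{52818}{57260} = \left(-52818\right) \frac{1}{57260} = - \frac{26409}{28630}$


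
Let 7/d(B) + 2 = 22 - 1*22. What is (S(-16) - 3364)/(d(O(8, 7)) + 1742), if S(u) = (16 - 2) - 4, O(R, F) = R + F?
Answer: -2236/1159 ≈ -1.9292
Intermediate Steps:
O(R, F) = F + R
S(u) = 10 (S(u) = 14 - 4 = 10)
d(B) = -7/2 (d(B) = 7/(-2 + (22 - 1*22)) = 7/(-2 + (22 - 22)) = 7/(-2 + 0) = 7/(-2) = 7*(-1/2) = -7/2)
(S(-16) - 3364)/(d(O(8, 7)) + 1742) = (10 - 3364)/(-7/2 + 1742) = -3354/3477/2 = -3354*2/3477 = -2236/1159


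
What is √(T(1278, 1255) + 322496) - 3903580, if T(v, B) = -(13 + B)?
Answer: -3903580 + 6*√8923 ≈ -3.9030e+6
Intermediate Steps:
T(v, B) = -13 - B
√(T(1278, 1255) + 322496) - 3903580 = √((-13 - 1*1255) + 322496) - 3903580 = √((-13 - 1255) + 322496) - 3903580 = √(-1268 + 322496) - 3903580 = √321228 - 3903580 = 6*√8923 - 3903580 = -3903580 + 6*√8923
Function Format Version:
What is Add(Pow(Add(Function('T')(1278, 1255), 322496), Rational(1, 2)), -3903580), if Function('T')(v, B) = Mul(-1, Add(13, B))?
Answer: Add(-3903580, Mul(6, Pow(8923, Rational(1, 2)))) ≈ -3.9030e+6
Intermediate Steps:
Function('T')(v, B) = Add(-13, Mul(-1, B))
Add(Pow(Add(Function('T')(1278, 1255), 322496), Rational(1, 2)), -3903580) = Add(Pow(Add(Add(-13, Mul(-1, 1255)), 322496), Rational(1, 2)), -3903580) = Add(Pow(Add(Add(-13, -1255), 322496), Rational(1, 2)), -3903580) = Add(Pow(Add(-1268, 322496), Rational(1, 2)), -3903580) = Add(Pow(321228, Rational(1, 2)), -3903580) = Add(Mul(6, Pow(8923, Rational(1, 2))), -3903580) = Add(-3903580, Mul(6, Pow(8923, Rational(1, 2))))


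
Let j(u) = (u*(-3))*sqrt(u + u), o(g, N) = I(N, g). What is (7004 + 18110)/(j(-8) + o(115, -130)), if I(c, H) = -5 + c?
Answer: -376710/3049 - 803648*I/9147 ≈ -123.55 - 87.859*I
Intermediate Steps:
o(g, N) = -5 + N
j(u) = -3*sqrt(2)*u**(3/2) (j(u) = (-3*u)*sqrt(2*u) = (-3*u)*(sqrt(2)*sqrt(u)) = -3*sqrt(2)*u**(3/2))
(7004 + 18110)/(j(-8) + o(115, -130)) = (7004 + 18110)/(-3*sqrt(2)*(-8)**(3/2) + (-5 - 130)) = 25114/(-3*sqrt(2)*(-16*I*sqrt(2)) - 135) = 25114/(96*I - 135) = 25114/(-135 + 96*I) = 25114*((-135 - 96*I)/27441) = 25114*(-135 - 96*I)/27441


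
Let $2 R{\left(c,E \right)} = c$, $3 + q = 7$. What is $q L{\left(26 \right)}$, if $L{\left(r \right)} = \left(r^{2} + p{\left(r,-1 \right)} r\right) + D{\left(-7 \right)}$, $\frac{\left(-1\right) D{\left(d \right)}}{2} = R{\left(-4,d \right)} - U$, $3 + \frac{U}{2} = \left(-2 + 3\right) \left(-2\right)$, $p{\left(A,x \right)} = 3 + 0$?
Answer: $2952$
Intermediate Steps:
$q = 4$ ($q = -3 + 7 = 4$)
$p{\left(A,x \right)} = 3$
$R{\left(c,E \right)} = \frac{c}{2}$
$U = -10$ ($U = -6 + 2 \left(-2 + 3\right) \left(-2\right) = -6 + 2 \cdot 1 \left(-2\right) = -6 + 2 \left(-2\right) = -6 - 4 = -10$)
$D{\left(d \right)} = -16$ ($D{\left(d \right)} = - 2 \left(\frac{1}{2} \left(-4\right) - -10\right) = - 2 \left(-2 + 10\right) = \left(-2\right) 8 = -16$)
$L{\left(r \right)} = -16 + r^{2} + 3 r$ ($L{\left(r \right)} = \left(r^{2} + 3 r\right) - 16 = -16 + r^{2} + 3 r$)
$q L{\left(26 \right)} = 4 \left(-16 + 26^{2} + 3 \cdot 26\right) = 4 \left(-16 + 676 + 78\right) = 4 \cdot 738 = 2952$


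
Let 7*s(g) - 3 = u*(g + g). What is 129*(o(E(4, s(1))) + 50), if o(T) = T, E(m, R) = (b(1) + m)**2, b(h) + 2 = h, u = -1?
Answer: 7611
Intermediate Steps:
b(h) = -2 + h
s(g) = 3/7 - 2*g/7 (s(g) = 3/7 + (-(g + g))/7 = 3/7 + (-2*g)/7 = 3/7 - 2*g/7)
E(m, R) = (-1 + m)**2 (E(m, R) = ((-2 + 1) + m)**2 = (-1 + m)**2)
129*(o(E(4, s(1))) + 50) = 129*((-1 + 4)**2 + 50) = 129*(3**2 + 50) = 129*(9 + 50) = 129*59 = 7611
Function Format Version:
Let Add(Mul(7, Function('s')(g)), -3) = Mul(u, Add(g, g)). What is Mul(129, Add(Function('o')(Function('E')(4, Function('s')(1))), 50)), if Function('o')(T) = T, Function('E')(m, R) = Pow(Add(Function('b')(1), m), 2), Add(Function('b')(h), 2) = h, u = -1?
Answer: 7611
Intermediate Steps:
Function('b')(h) = Add(-2, h)
Function('s')(g) = Add(Rational(3, 7), Mul(Rational(-2, 7), g)) (Function('s')(g) = Add(Rational(3, 7), Mul(Rational(1, 7), Mul(-1, Add(g, g)))) = Add(Rational(3, 7), Mul(Rational(1, 7), Mul(-1, Mul(2, g)))) = Add(Rational(3, 7), Mul(Rational(1, 7), Mul(-2, g))) = Add(Rational(3, 7), Mul(Rational(-2, 7), g)))
Function('E')(m, R) = Pow(Add(-1, m), 2) (Function('E')(m, R) = Pow(Add(Add(-2, 1), m), 2) = Pow(Add(-1, m), 2))
Mul(129, Add(Function('o')(Function('E')(4, Function('s')(1))), 50)) = Mul(129, Add(Pow(Add(-1, 4), 2), 50)) = Mul(129, Add(Pow(3, 2), 50)) = Mul(129, Add(9, 50)) = Mul(129, 59) = 7611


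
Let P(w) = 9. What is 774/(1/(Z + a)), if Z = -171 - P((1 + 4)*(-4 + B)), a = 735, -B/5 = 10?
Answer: 429570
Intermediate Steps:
B = -50 (B = -5*10 = -50)
Z = -180 (Z = -171 - 1*9 = -171 - 9 = -180)
774/(1/(Z + a)) = 774/(1/(-180 + 735)) = 774/(1/555) = 774*555 = 429570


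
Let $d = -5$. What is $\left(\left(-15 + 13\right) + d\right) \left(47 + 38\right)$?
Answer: $-595$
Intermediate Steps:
$\left(\left(-15 + 13\right) + d\right) \left(47 + 38\right) = \left(\left(-15 + 13\right) - 5\right) \left(47 + 38\right) = \left(-2 - 5\right) 85 = \left(-7\right) 85 = -595$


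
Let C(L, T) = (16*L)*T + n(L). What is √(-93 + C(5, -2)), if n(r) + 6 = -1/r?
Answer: 36*I*√5/5 ≈ 16.1*I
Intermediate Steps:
n(r) = -6 - 1/r
C(L, T) = -6 - 1/L + 16*L*T (C(L, T) = (16*L)*T + (-6 - 1/L) = 16*L*T + (-6 - 1/L) = -6 - 1/L + 16*L*T)
√(-93 + C(5, -2)) = √(-93 + (-6 - 1/5 + 16*5*(-2))) = √(-93 + (-6 - 1*⅕ - 160)) = √(-93 + (-6 - ⅕ - 160)) = √(-93 - 831/5) = √(-1296/5) = 36*I*√5/5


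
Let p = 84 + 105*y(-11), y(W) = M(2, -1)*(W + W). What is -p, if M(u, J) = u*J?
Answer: -4704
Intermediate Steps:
M(u, J) = J*u
y(W) = -4*W (y(W) = (-1*2)*(W + W) = -4*W)
p = 4704 (p = 84 + 105*(-4*(-11)) = 84 + 105*44 = 84 + 4620 = 4704)
-p = -1*4704 = -4704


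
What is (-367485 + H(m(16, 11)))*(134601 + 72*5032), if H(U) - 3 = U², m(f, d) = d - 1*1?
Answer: -182553952710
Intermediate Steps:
m(f, d) = -1 + d (m(f, d) = d - 1 = -1 + d)
H(U) = 3 + U²
(-367485 + H(m(16, 11)))*(134601 + 72*5032) = (-367485 + (3 + (-1 + 11)²))*(134601 + 72*5032) = (-367485 + (3 + 10²))*(134601 + 362304) = (-367485 + (3 + 100))*496905 = (-367485 + 103)*496905 = -367382*496905 = -182553952710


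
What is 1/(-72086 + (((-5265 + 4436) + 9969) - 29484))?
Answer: -1/92430 ≈ -1.0819e-5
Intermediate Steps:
1/(-72086 + (((-5265 + 4436) + 9969) - 29484)) = 1/(-72086 + ((-829 + 9969) - 29484)) = 1/(-72086 + (9140 - 29484)) = 1/(-72086 - 20344) = 1/(-92430) = -1/92430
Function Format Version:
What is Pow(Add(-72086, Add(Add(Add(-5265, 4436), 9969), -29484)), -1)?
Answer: Rational(-1, 92430) ≈ -1.0819e-5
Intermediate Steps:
Pow(Add(-72086, Add(Add(Add(-5265, 4436), 9969), -29484)), -1) = Pow(Add(-72086, Add(Add(-829, 9969), -29484)), -1) = Pow(Add(-72086, Add(9140, -29484)), -1) = Pow(Add(-72086, -20344), -1) = Pow(-92430, -1) = Rational(-1, 92430)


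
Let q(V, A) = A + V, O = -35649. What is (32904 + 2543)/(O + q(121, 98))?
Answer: -35447/35430 ≈ -1.0005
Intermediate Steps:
(32904 + 2543)/(O + q(121, 98)) = (32904 + 2543)/(-35649 + (98 + 121)) = 35447/(-35649 + 219) = 35447/(-35430) = 35447*(-1/35430) = -35447/35430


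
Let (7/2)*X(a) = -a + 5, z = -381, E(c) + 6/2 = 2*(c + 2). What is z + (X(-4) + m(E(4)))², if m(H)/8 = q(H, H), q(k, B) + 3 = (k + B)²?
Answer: 323765367/49 ≈ 6.6075e+6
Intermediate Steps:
E(c) = 1 + 2*c (E(c) = -3 + 2*(c + 2) = -3 + 2*(2 + c) = -3 + (4 + 2*c) = 1 + 2*c)
q(k, B) = -3 + (B + k)² (q(k, B) = -3 + (k + B)² = -3 + (B + k)²)
m(H) = -24 + 32*H² (m(H) = 8*(-3 + (H + H)²) = 8*(-3 + (2*H)²) = 8*(-3 + 4*H²) = -24 + 32*H²)
X(a) = 10/7 - 2*a/7 (X(a) = 2*(-a + 5)/7 = 2*(5 - a)/7 = 10/7 - 2*a/7)
z + (X(-4) + m(E(4)))² = -381 + ((10/7 - 2/7*(-4)) + (-24 + 32*(1 + 2*4)²))² = -381 + ((10/7 + 8/7) + (-24 + 32*(1 + 8)²))² = -381 + (18/7 + (-24 + 32*9²))² = -381 + (18/7 + (-24 + 32*81))² = -381 + (18/7 + (-24 + 2592))² = -381 + (18/7 + 2568)² = -381 + (17994/7)² = -381 + 323784036/49 = 323765367/49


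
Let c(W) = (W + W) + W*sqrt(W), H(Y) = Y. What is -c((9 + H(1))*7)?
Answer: -140 - 70*sqrt(70) ≈ -725.66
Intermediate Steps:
c(W) = W**(3/2) + 2*W (c(W) = 2*W + W**(3/2) = W**(3/2) + 2*W)
-c((9 + H(1))*7) = -(((9 + 1)*7)**(3/2) + 2*((9 + 1)*7)) = -((10*7)**(3/2) + 2*(10*7)) = -(70**(3/2) + 2*70) = -(70*sqrt(70) + 140) = -(140 + 70*sqrt(70)) = -140 - 70*sqrt(70)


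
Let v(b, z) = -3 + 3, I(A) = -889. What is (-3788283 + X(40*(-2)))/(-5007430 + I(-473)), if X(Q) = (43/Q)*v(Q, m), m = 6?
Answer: 3788283/5008319 ≈ 0.75640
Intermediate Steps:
v(b, z) = 0
X(Q) = 0 (X(Q) = (43/Q)*0 = 0)
(-3788283 + X(40*(-2)))/(-5007430 + I(-473)) = (-3788283 + 0)/(-5007430 - 889) = -3788283/(-5008319) = -3788283*(-1/5008319) = 3788283/5008319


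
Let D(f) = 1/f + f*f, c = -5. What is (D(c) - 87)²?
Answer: 96721/25 ≈ 3868.8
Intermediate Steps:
D(f) = 1/f + f²
(D(c) - 87)² = ((1 + (-5)³)/(-5) - 87)² = (-(1 - 125)/5 - 87)² = (-⅕*(-124) - 87)² = (124/5 - 87)² = (-311/5)² = 96721/25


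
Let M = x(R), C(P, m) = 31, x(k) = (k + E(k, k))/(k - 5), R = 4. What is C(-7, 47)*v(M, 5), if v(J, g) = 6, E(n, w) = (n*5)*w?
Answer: 186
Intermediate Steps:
E(n, w) = 5*n*w (E(n, w) = (5*n)*w = 5*n*w)
x(k) = (k + 5*k**2)/(-5 + k) (x(k) = (k + 5*k*k)/(k - 5) = (k + 5*k**2)/(-5 + k))
M = -84 (M = 4*(1 + 5*4)/(-5 + 4) = 4*(1 + 20)/(-1) = 4*(-1)*21 = -84)
C(-7, 47)*v(M, 5) = 31*6 = 186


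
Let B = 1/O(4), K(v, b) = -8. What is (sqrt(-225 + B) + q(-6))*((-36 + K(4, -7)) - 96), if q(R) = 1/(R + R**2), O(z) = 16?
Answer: -14/3 - 35*I*sqrt(3599) ≈ -4.6667 - 2099.7*I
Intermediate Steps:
B = 1/16 ≈ 0.062500
(sqrt(-225 + B) + q(-6))*((-36 + K(4, -7)) - 96) = (sqrt(-225 + 1/16) + 1/((-6)*(1 - 6)))*((-36 - 8) - 96) = (sqrt(-3599/16) - 1/6/(-5))*(-44 - 96) = (I*sqrt(3599)/4 - 1/6*(-1/5))*(-140) = (I*sqrt(3599)/4 + 1/30)*(-140) = (1/30 + I*sqrt(3599)/4)*(-140) = -14/3 - 35*I*sqrt(3599)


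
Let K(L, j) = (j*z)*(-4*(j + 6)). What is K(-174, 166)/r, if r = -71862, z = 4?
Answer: 228416/35931 ≈ 6.3571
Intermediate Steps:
K(L, j) = 4*j*(-24 - 4*j) (K(L, j) = (j*4)*(-4*(j + 6)) = (4*j)*(-4*(6 + j)) = (4*j)*(-24 - 4*j) = 4*j*(-24 - 4*j))
K(-174, 166)/r = -16*166*(6 + 166)/(-71862) = -16*166*172*(-1/71862) = -456832*(-1/71862) = 228416/35931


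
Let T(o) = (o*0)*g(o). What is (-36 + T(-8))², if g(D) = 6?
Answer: 1296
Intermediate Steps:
T(o) = 0 (T(o) = (o*0)*6 = 0*6 = 0)
(-36 + T(-8))² = (-36 + 0)² = (-36)² = 1296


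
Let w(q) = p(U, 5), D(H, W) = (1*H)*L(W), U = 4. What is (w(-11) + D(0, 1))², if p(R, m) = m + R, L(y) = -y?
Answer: 81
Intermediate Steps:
D(H, W) = -H*W (D(H, W) = (1*H)*(-W) = H*(-W) = -H*W)
p(R, m) = R + m
w(q) = 9 (w(q) = 4 + 5 = 9)
(w(-11) + D(0, 1))² = (9 - 1*0*1)² = (9 + 0)² = 9² = 81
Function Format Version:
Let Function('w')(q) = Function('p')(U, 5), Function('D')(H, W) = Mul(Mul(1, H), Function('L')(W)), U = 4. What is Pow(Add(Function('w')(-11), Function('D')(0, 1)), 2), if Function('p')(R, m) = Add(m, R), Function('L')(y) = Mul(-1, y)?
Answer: 81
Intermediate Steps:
Function('D')(H, W) = Mul(-1, H, W) (Function('D')(H, W) = Mul(Mul(1, H), Mul(-1, W)) = Mul(H, Mul(-1, W)) = Mul(-1, H, W))
Function('p')(R, m) = Add(R, m)
Function('w')(q) = 9 (Function('w')(q) = Add(4, 5) = 9)
Pow(Add(Function('w')(-11), Function('D')(0, 1)), 2) = Pow(Add(9, Mul(-1, 0, 1)), 2) = Pow(Add(9, 0), 2) = Pow(9, 2) = 81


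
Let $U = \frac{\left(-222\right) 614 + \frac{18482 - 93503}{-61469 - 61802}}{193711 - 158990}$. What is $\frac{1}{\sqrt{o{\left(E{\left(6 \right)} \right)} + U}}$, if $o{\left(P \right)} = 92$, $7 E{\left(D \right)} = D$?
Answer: $\frac{\sqrt{64537929790789965851}}{75393150305} \approx 0.10656$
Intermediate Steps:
$E{\left(D \right)} = \frac{D}{7}$
$U = - \frac{16802748447}{4280092391}$ ($U = \frac{-136308 - \frac{75021}{-123271}}{34721} = \left(-136308 - - \frac{75021}{123271}\right) \frac{1}{34721} = \left(-136308 + \frac{75021}{123271}\right) \frac{1}{34721} = \left(- \frac{16802748447}{123271}\right) \frac{1}{34721} = - \frac{16802748447}{4280092391} \approx -3.9258$)
$\frac{1}{\sqrt{o{\left(E{\left(6 \right)} \right)} + U}} = \frac{1}{\sqrt{92 - \frac{16802748447}{4280092391}}} = \frac{1}{\sqrt{\frac{376965751525}{4280092391}}} = \frac{1}{\frac{5}{4280092391} \sqrt{64537929790789965851}} = \frac{\sqrt{64537929790789965851}}{75393150305}$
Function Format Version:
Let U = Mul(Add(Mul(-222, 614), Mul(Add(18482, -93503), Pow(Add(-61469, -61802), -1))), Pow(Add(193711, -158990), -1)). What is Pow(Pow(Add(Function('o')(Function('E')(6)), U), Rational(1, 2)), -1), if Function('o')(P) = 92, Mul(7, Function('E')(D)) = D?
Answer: Mul(Rational(1, 75393150305), Pow(64537929790789965851, Rational(1, 2))) ≈ 0.10656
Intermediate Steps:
Function('E')(D) = Mul(Rational(1, 7), D)
U = Rational(-16802748447, 4280092391) (U = Mul(Add(-136308, Mul(-75021, Pow(-123271, -1))), Pow(34721, -1)) = Mul(Add(-136308, Mul(-75021, Rational(-1, 123271))), Rational(1, 34721)) = Mul(Add(-136308, Rational(75021, 123271)), Rational(1, 34721)) = Mul(Rational(-16802748447, 123271), Rational(1, 34721)) = Rational(-16802748447, 4280092391) ≈ -3.9258)
Pow(Pow(Add(Function('o')(Function('E')(6)), U), Rational(1, 2)), -1) = Pow(Pow(Add(92, Rational(-16802748447, 4280092391)), Rational(1, 2)), -1) = Pow(Pow(Rational(376965751525, 4280092391), Rational(1, 2)), -1) = Pow(Mul(Rational(5, 4280092391), Pow(64537929790789965851, Rational(1, 2))), -1) = Mul(Rational(1, 75393150305), Pow(64537929790789965851, Rational(1, 2)))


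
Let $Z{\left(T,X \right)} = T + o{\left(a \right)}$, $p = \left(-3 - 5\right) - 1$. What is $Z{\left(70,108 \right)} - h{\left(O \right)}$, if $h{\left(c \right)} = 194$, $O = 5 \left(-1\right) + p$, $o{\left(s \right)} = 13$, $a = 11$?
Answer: $-111$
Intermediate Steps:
$p = -9$ ($p = -8 - 1 = -9$)
$Z{\left(T,X \right)} = 13 + T$ ($Z{\left(T,X \right)} = T + 13 = 13 + T$)
$O = -14$ ($O = 5 \left(-1\right) - 9 = -5 - 9 = -14$)
$Z{\left(70,108 \right)} - h{\left(O \right)} = \left(13 + 70\right) - 194 = 83 - 194 = -111$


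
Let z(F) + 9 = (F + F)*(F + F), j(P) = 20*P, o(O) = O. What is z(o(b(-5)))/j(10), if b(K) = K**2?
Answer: 2491/200 ≈ 12.455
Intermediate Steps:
z(F) = -9 + 4*F**2 (z(F) = -9 + (F + F)*(F + F) = -9 + (2*F)*(2*F) = -9 + 4*F**2)
z(o(b(-5)))/j(10) = (-9 + 4*((-5)**2)**2)/((20*10)) = (-9 + 4*25**2)/200 = (-9 + 4*625)*(1/200) = (-9 + 2500)*(1/200) = 2491*(1/200) = 2491/200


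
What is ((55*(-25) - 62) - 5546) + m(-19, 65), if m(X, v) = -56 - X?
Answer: -7020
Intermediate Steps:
((55*(-25) - 62) - 5546) + m(-19, 65) = ((55*(-25) - 62) - 5546) + (-56 - 1*(-19)) = ((-1375 - 62) - 5546) + (-56 + 19) = (-1437 - 5546) - 37 = -6983 - 37 = -7020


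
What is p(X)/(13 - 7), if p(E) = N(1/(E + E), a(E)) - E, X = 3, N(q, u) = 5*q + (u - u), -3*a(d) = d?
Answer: -13/36 ≈ -0.36111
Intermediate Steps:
a(d) = -d/3
N(q, u) = 5*q (N(q, u) = 5*q + 0 = 5*q)
p(E) = -E + 5/(2*E) (p(E) = 5/(E + E) - E = 5/((2*E)) - E = 5*(1/(2*E)) - E = 5/(2*E) - E = -E + 5/(2*E))
p(X)/(13 - 7) = (-1*3 + (5/2)/3)/(13 - 7) = (-3 + (5/2)*(1/3))/6 = (-3 + 5/6)/6 = (1/6)*(-13/6) = -13/36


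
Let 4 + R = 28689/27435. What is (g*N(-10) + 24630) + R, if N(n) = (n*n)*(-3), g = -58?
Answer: 384337333/9145 ≈ 42027.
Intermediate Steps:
N(n) = -3*n² (N(n) = n²*(-3) = -3*n²)
R = -27017/9145 (R = -4 + 28689/27435 = -4 + 28689*(1/27435) = -4 + 9563/9145 = -27017/9145 ≈ -2.9543)
(g*N(-10) + 24630) + R = (-(-174)*(-10)² + 24630) - 27017/9145 = (-(-174)*100 + 24630) - 27017/9145 = (-58*(-300) + 24630) - 27017/9145 = (17400 + 24630) - 27017/9145 = 42030 - 27017/9145 = 384337333/9145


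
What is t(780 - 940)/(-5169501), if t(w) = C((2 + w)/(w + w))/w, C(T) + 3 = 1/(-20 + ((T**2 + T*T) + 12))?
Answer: -301277/79535047465440 ≈ -3.7880e-9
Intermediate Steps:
C(T) = -3 + 1/(-8 + 2*T**2) (C(T) = -3 + 1/(-20 + ((T**2 + T*T) + 12)) = -3 + 1/(-20 + ((T**2 + T**2) + 12)) = -3 + 1/(-20 + (2*T**2 + 12)) = -3 + 1/(-20 + (12 + 2*T**2)) = -3 + 1/(-8 + 2*T**2))
t(w) = (25 - 3*(2 + w)**2/(2*w**2))/(2*w*(-4 + (2 + w)**2/(4*w**2))) (t(w) = ((25 - 6*(2 + w)**2/(w + w)**2)/(2*(-4 + ((2 + w)/(w + w))**2)))/w = ((25 - 6*(2 + w)**2/(4*w**2))/(2*(-4 + ((2 + w)/((2*w)))**2)))/w = ((25 - 6*(2 + w)**2/(4*w**2))/(2*(-4 + ((2 + w)*(1/(2*w)))**2)))/w = ((25 - 6*(2 + w)**2/(4*w**2))/(2*(-4 + ((2 + w)/(2*w))**2)))/w = ((25 - 3*(2 + w)**2/(2*w**2))/(2*(-4 + (2 + w)**2/(4*w**2))))/w = (25 - 3*(2 + w)**2/(2*w**2))/(2*w*(-4 + (2 + w)**2/(4*w**2))))
t(780 - 940)/(-5169501) = ((12 - 47*(780 - 940)**2 + 12*(780 - 940))/((780 - 940)*(-4 - 4*(780 - 940) + 15*(780 - 940)**2)))/(-5169501) = ((12 - 47*(-160)**2 + 12*(-160))/((-160)*(-4 - 4*(-160) + 15*(-160)**2)))*(-1/5169501) = -(12 - 47*25600 - 1920)/(160*(-4 + 640 + 15*25600))*(-1/5169501) = -(12 - 1203200 - 1920)/(160*(-4 + 640 + 384000))*(-1/5169501) = -1/160*(-1205108)/384636*(-1/5169501) = -1/160*1/384636*(-1205108)*(-1/5169501) = (301277/15385440)*(-1/5169501) = -301277/79535047465440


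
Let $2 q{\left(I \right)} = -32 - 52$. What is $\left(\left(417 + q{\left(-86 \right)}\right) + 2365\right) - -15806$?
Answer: $18546$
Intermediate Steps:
$q{\left(I \right)} = -42$ ($q{\left(I \right)} = \frac{-32 - 52}{2} = \frac{1}{2} \left(-84\right) = -42$)
$\left(\left(417 + q{\left(-86 \right)}\right) + 2365\right) - -15806 = \left(\left(417 - 42\right) + 2365\right) - -15806 = \left(375 + 2365\right) + 15806 = 2740 + 15806 = 18546$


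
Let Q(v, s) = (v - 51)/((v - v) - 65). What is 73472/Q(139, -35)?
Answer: -596960/11 ≈ -54269.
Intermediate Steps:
Q(v, s) = 51/65 - v/65 (Q(v, s) = (-51 + v)/(0 - 65) = (-51 + v)/(-65) = (-51 + v)*(-1/65) = 51/65 - v/65)
73472/Q(139, -35) = 73472/(51/65 - 1/65*139) = 73472/(51/65 - 139/65) = 73472/(-88/65) = 73472*(-65/88) = -596960/11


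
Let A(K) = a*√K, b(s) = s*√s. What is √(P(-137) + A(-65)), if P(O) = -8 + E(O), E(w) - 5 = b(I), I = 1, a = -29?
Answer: √(-2 - 29*I*√65) ≈ 10.766 - 10.859*I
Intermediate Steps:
b(s) = s^(3/2)
E(w) = 6 (E(w) = 5 + 1^(3/2) = 5 + 1 = 6)
P(O) = -2 (P(O) = -8 + 6 = -2)
A(K) = -29*√K
√(P(-137) + A(-65)) = √(-2 - 29*I*√65)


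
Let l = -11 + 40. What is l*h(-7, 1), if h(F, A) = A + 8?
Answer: 261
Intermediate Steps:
l = 29
h(F, A) = 8 + A
l*h(-7, 1) = 29*(8 + 1) = 29*9 = 261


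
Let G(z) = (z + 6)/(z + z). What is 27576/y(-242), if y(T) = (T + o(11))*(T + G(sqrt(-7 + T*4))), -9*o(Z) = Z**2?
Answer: -32263920*I/(-72177105*I + 4598*sqrt(39)) ≈ 0.44701 - 0.00017784*I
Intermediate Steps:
o(Z) = -Z**2/9
G(z) = (6 + z)/(2*z) (G(z) = (6 + z)/((2*z)) = (6 + z)*(1/(2*z)) = (6 + z)/(2*z))
y(T) = (-121/9 + T)*(T + (6 + sqrt(-7 + 4*T))/(2*sqrt(-7 + 4*T))) (y(T) = (T - 1/9*11**2)*(T + (6 + sqrt(-7 + T*4))/(2*(sqrt(-7 + T*4)))) = (T - 1/9*121)*(T + (6 + sqrt(-7 + 4*T))/(2*(sqrt(-7 + 4*T)))) = (T - 121/9)*(T + (6 + sqrt(-7 + 4*T))/(2*sqrt(-7 + 4*T))) = (-121/9 + T)*(T + (6 + sqrt(-7 + 4*T))/(2*sqrt(-7 + 4*T))))
27576/y(-242) = 27576/(-121/18 + (-242)**2 - 233/18*(-242) - 121/(3*sqrt(-7 + 4*(-242))) + 3*(-242)/sqrt(-7 + 4*(-242))) = 27576/(-121/18 + 58564 + 28193/9 - 121/(3*sqrt(-7 - 968)) + 3*(-242)/sqrt(-7 - 968)) = 27576/(-121/18 + 58564 + 28193/9 - (-121)*I*sqrt(39)/585 + 3*(-242)/sqrt(-975)) = 27576/(-121/18 + 58564 + 28193/9 - (-121)*I*sqrt(39)/585 + 3*(-242)*(-I*sqrt(39)/195)) = 27576/(-121/18 + 58564 + 28193/9 + 121*I*sqrt(39)/585 + 242*I*sqrt(39)/65) = 27576/(370139/6 + 2299*I*sqrt(39)/585)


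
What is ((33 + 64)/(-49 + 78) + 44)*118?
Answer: 162014/29 ≈ 5586.7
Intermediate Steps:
((33 + 64)/(-49 + 78) + 44)*118 = (97/29 + 44)*118 = (1373/29)*118 = 162014/29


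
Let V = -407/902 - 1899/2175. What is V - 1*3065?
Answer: -182292981/59450 ≈ -3066.3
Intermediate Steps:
V = -78731/59450 (V = -407*1/902 - 1899*1/2175 = -37/82 - 633/725 = -78731/59450 ≈ -1.3243)
V - 1*3065 = -78731/59450 - 1*3065 = -78731/59450 - 3065 = -182292981/59450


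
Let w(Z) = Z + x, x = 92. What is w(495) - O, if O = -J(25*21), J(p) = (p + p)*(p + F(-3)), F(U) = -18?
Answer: 532937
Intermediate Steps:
w(Z) = 92 + Z (w(Z) = Z + 92 = 92 + Z)
J(p) = 2*p*(-18 + p) (J(p) = (p + p)*(p - 18) = (2*p)*(-18 + p) = 2*p*(-18 + p))
O = -532350 (O = -2*25*21*(-18 + 25*21) = -2*525*(-18 + 525) = -2*525*507 = -1*532350 = -532350)
w(495) - O = (92 + 495) - 1*(-532350) = 587 + 532350 = 532937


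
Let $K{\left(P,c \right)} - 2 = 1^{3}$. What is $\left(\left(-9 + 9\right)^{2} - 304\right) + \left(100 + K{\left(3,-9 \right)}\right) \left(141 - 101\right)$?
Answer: $3816$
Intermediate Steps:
$K{\left(P,c \right)} = 3$ ($K{\left(P,c \right)} = 2 + 1^{3} = 2 + 1 = 3$)
$\left(\left(-9 + 9\right)^{2} - 304\right) + \left(100 + K{\left(3,-9 \right)}\right) \left(141 - 101\right) = \left(\left(-9 + 9\right)^{2} - 304\right) + \left(100 + 3\right) \left(141 - 101\right) = \left(0^{2} - 304\right) + 103 \cdot 40 = \left(0 - 304\right) + 4120 = -304 + 4120 = 3816$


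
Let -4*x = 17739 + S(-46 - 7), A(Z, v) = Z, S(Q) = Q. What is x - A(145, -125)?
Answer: -9133/2 ≈ -4566.5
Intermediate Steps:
x = -8843/2 (x = -(17739 + (-46 - 7))/4 = -(17739 - 53)/4 = -¼*17686 = -8843/2 ≈ -4421.5)
x - A(145, -125) = -8843/2 - 1*145 = -8843/2 - 145 = -9133/2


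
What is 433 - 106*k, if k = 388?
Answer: -40695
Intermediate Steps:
433 - 106*k = 433 - 106*388 = 433 - 41128 = -40695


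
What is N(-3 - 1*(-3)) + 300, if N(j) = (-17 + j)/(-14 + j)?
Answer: 4217/14 ≈ 301.21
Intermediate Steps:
N(j) = (-17 + j)/(-14 + j)
N(-3 - 1*(-3)) + 300 = (-17 + (-3 - 1*(-3)))/(-14 + (-3 - 1*(-3))) + 300 = (-17 + (-3 + 3))/(-14 + (-3 + 3)) + 300 = (-17 + 0)/(-14 + 0) + 300 = -17/(-14) + 300 = -1/14*(-17) + 300 = 17/14 + 300 = 4217/14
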